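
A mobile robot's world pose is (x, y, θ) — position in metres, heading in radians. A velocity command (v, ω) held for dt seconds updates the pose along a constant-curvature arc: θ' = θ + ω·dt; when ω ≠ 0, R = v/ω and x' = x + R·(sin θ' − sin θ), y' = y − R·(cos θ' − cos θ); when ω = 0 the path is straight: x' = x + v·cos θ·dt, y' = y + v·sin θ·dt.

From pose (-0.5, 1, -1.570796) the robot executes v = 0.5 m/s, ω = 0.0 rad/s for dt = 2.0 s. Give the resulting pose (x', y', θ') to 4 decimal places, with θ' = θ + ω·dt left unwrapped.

θ' = -1.5708 + 0.0·2.0 = -1.5708
ω = 0 → straight: x' = -0.5 + 0.5·cos(-1.5708)·2.0 = -0.5000
y' = 1 + 0.5·sin(-1.5708)·2.0 = 0.0000

(-0.5000, 0.0000, -1.5708)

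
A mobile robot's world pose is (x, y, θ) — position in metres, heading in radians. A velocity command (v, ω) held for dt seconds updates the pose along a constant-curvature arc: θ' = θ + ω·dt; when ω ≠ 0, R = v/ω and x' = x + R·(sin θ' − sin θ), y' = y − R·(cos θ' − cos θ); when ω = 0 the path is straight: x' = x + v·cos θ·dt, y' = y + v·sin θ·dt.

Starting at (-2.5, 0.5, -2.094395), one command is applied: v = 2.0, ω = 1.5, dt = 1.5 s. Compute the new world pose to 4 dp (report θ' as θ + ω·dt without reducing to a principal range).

(-1.1387, -1.4839, 0.1556)

θ' = -2.0944 + 1.5·1.5 = 0.1556
R = v/ω = 2.0/1.5 = 1.3333
x' = -2.5 + 1.3333·(sin 0.1556 − sin -2.0944) = -1.1387
y' = 0.5 − 1.3333·(cos 0.1556 − cos -2.0944) = -1.4839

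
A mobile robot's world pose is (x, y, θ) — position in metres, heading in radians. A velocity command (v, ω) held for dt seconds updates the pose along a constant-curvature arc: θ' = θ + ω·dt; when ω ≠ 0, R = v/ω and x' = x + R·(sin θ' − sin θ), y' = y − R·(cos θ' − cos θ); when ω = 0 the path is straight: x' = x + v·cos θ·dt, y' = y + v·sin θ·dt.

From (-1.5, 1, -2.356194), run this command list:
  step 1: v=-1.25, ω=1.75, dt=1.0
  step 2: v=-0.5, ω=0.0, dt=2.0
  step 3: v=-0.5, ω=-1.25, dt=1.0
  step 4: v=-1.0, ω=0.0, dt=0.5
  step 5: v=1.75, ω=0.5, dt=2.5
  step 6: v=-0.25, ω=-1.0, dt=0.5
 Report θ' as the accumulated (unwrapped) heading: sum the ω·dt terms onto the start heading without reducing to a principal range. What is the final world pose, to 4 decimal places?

step 1: θ'=-0.6062 (R=-0.7143) → pose (-1.5981, 2.0921, -0.6062)
step 2: θ'=-0.6062 (straight) → pose (-2.4199, 2.6618, -0.6062)
step 3: θ'=-1.8562 (R=0.4000) → pose (-2.5759, 3.1032, -1.8562)
step 4: θ'=-1.8562 (straight) → pose (-2.4351, 3.5830, -1.8562)
step 5: θ'=-0.6062 (R=3.5000) → pose (-1.0708, -0.2788, -0.6062)
step 6: θ'=-1.1062 (R=0.2500) → pose (-1.1518, -0.1854, -1.1062)

(-1.1518, -0.1854, -1.1062)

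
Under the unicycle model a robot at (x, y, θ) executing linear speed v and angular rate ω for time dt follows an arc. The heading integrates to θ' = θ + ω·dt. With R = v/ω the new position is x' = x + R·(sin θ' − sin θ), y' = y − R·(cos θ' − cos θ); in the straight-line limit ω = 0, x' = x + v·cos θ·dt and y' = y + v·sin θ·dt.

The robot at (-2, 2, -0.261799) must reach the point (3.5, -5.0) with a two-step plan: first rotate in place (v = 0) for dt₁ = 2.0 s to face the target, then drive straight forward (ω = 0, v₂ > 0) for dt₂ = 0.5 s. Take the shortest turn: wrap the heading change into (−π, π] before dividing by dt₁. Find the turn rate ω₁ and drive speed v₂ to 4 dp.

heading to target = atan2(-5−2, 3.5−-2) = -0.9048
Δθ = wrap(-0.9048 − -0.2618) = -0.6430; ω₁ = Δθ/dt₁ = -0.3215
distance = √((3.5−-2)² + (-5−2)²) = 8.9022; v₂ = distance/dt₂ = 17.8045

ω₁ = -0.3215, v₂ = 17.8045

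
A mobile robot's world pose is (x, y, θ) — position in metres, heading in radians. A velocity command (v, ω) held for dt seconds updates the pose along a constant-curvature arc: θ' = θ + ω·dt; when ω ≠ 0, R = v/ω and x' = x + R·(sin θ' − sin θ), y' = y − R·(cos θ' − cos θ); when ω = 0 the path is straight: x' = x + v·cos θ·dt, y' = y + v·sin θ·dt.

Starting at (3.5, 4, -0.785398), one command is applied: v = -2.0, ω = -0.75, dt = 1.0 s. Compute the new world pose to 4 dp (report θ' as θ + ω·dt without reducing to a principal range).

θ' = -0.7854 + -0.75·1.0 = -1.5354
R = v/ω = -2.0/-0.75 = 2.6667
x' = 3.5 + 2.6667·(sin -1.5354 − sin -0.7854) = 2.7206
y' = 4 − 2.6667·(cos -1.5354 − cos -0.7854) = 5.7912

(2.7206, 5.7912, -1.5354)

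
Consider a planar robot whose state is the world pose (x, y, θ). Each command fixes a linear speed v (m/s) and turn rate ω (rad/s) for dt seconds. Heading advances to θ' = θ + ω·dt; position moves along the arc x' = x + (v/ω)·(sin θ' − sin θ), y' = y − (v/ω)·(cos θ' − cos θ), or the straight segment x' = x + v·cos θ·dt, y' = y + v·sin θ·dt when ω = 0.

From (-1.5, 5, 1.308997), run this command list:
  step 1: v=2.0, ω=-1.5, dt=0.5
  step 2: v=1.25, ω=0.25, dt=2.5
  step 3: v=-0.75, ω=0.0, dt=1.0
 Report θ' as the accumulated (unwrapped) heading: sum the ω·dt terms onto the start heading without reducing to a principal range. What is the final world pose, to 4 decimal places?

(0.7768, 7.4435, 1.1840)

step 1: θ'=0.5590 (R=-1.3333) → pose (-0.9192, 5.7853, 0.5590)
step 2: θ'=1.1840 (R=5.0000) → pose (1.0597, 8.1381, 1.1840)
step 3: θ'=1.1840 (straight) → pose (0.7768, 7.4435, 1.1840)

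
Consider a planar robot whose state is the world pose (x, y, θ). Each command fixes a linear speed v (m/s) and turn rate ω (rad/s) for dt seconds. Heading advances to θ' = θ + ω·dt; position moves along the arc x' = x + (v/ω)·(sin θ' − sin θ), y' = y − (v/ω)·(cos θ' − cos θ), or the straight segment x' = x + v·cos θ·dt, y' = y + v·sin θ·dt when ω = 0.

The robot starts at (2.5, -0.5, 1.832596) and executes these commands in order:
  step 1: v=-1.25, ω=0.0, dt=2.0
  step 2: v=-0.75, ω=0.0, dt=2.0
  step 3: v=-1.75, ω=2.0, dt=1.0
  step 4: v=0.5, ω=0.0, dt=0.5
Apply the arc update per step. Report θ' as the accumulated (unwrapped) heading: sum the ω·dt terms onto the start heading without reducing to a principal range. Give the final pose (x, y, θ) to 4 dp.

(4.7455, -4.9708, 3.8326)

step 1: θ'=1.8326 (straight) → pose (3.1470, -2.9148, 1.8326)
step 2: θ'=1.8326 (straight) → pose (3.5353, -4.3637, 1.8326)
step 3: θ'=3.8326 (R=-0.8750) → pose (4.9381, -4.8115, 3.8326)
step 4: θ'=3.8326 (straight) → pose (4.7455, -4.9708, 3.8326)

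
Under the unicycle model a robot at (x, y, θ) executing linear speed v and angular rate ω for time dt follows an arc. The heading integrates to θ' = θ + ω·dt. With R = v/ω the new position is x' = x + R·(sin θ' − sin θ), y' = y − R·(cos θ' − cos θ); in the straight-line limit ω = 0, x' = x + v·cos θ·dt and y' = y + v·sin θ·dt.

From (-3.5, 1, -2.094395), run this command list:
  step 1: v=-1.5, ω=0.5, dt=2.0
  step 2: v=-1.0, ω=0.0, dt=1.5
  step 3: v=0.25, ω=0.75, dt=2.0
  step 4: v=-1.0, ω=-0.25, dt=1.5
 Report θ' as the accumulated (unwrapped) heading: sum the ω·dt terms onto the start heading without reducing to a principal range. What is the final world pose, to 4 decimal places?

(-5.1482, 4.7326, 0.0306)

step 1: θ'=-1.0944 (R=-3.0000) → pose (-3.4321, 3.8758, -1.0944)
step 2: θ'=-1.0944 (straight) → pose (-4.1200, 5.2087, -1.0944)
step 3: θ'=0.4056 (R=0.3333) → pose (-3.6923, 5.0553, 0.4056)
step 4: θ'=0.0306 (R=4.0000) → pose (-5.1482, 4.7326, 0.0306)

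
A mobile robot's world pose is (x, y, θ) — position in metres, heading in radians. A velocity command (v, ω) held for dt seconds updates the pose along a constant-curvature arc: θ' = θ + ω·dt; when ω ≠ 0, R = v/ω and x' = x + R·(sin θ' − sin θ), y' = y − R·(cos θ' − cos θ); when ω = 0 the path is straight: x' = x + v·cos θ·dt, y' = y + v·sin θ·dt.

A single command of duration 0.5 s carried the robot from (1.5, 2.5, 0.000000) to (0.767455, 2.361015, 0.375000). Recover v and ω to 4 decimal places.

v = -1.5000, ω = 0.7500

Δθ = 0.375000 − 0.000000 = 0.375000
ω = Δθ/dt = 0.375000/0.5 = 0.7500
R = Δx/(sin θ' − sin θ) = -2.0000
v = R·ω = -2.0000·0.7500 = -1.5000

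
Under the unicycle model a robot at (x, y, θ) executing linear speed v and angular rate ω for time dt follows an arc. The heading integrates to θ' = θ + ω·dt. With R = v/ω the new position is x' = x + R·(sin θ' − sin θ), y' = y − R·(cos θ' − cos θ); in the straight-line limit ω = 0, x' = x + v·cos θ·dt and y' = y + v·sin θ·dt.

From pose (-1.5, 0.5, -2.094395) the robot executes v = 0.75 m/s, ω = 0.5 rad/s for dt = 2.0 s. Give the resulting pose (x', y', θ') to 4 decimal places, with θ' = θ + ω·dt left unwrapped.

θ' = -2.0944 + 0.5·2.0 = -1.0944
R = v/ω = 0.75/0.5 = 1.5000
x' = -1.5 + 1.5000·(sin -1.0944 − sin -2.0944) = -1.5339
y' = 0.5 − 1.5000·(cos -1.0944 − cos -2.0944) = -0.9379

(-1.5339, -0.9379, -1.0944)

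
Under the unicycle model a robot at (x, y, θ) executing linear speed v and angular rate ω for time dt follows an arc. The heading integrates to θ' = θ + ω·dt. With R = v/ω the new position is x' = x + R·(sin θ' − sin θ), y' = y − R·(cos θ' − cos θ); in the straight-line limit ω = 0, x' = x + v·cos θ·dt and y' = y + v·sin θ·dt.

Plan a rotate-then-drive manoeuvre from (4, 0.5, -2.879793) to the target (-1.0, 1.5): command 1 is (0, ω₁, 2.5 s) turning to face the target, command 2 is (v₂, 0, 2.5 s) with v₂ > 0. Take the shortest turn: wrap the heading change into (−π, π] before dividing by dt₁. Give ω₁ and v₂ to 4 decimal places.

ω₁ = -0.1837, v₂ = 2.0396

heading to target = atan2(1.5−0.5, -1−4) = 2.9442
Δθ = wrap(2.9442 − -2.8798) = -0.4592; ω₁ = Δθ/dt₁ = -0.1837
distance = √((-1−4)² + (1.5−0.5)²) = 5.0990; v₂ = distance/dt₂ = 2.0396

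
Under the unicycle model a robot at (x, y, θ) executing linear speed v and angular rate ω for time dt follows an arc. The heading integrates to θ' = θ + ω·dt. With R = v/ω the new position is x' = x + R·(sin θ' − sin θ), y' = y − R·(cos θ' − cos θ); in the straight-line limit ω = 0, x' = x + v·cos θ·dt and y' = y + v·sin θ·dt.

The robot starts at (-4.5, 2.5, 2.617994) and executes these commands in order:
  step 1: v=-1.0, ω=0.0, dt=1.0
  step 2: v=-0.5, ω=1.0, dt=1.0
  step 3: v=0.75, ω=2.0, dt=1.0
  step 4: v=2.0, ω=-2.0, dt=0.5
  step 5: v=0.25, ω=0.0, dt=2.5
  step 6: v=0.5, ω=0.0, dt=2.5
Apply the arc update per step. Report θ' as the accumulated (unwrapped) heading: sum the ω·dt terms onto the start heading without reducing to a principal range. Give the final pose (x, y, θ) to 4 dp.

(-3.0126, -1.3873, 4.6180)

step 1: θ'=2.6180 (straight) → pose (-3.6340, 2.0000, 2.6180)
step 2: θ'=3.6180 (R=-0.5000) → pose (-3.1547, 1.9887, 3.6180)
step 3: θ'=5.6180 (R=0.3750) → pose (-3.2142, 1.3604, 5.6180)
step 4: θ'=4.6180 (R=-1.0000) → pose (-2.8358, 0.4793, 4.6180)
step 5: θ'=4.6180 (straight) → pose (-2.8947, -0.1429, 4.6180)
step 6: θ'=4.6180 (straight) → pose (-3.0126, -1.3873, 4.6180)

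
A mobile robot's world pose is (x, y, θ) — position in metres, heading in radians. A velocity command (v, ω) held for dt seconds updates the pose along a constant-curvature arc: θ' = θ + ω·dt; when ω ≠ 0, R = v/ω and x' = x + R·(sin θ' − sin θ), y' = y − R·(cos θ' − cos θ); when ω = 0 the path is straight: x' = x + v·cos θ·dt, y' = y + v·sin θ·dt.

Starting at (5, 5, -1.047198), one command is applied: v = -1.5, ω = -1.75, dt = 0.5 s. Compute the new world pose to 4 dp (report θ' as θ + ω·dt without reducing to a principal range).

θ' = -1.0472 + -1.75·0.5 = -1.9222
R = v/ω = -1.5/-1.75 = 0.8571
x' = 5 + 0.8571·(sin -1.9222 − sin -1.0472) = 4.9375
y' = 5 − 0.8571·(cos -1.9222 − cos -1.0472) = 5.7236

(4.9375, 5.7236, -1.9222)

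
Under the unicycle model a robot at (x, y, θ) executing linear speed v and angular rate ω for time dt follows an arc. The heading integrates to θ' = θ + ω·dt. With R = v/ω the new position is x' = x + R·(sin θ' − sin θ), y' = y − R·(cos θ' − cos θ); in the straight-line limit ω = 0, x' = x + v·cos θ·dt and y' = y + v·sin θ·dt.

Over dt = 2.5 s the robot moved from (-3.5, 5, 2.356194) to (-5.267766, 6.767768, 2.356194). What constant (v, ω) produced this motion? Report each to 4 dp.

v = 1.0000, ω = 0.0000

Δθ = 2.356194 − 2.356194 = 0.000000
ω = Δθ/dt = 0.000000/2.5 = 0.0000
ω = 0 → v = (Δx·cos θ + Δy·sin θ)/dt = 1.0000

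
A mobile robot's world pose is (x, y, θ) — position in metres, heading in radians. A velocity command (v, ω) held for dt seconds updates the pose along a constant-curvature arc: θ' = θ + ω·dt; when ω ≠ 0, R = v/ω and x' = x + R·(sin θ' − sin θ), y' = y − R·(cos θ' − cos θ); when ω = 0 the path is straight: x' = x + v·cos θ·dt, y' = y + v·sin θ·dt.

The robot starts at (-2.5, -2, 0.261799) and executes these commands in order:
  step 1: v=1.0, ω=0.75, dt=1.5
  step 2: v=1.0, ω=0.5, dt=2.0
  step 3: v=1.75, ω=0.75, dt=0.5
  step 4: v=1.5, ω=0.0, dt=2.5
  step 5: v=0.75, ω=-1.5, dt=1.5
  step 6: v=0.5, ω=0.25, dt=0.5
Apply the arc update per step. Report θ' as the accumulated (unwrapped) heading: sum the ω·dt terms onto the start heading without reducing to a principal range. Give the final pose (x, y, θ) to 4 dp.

step 1: θ'=1.3868 (R=1.3333) → pose (-1.5343, -0.9560, 1.3868)
step 2: θ'=2.3868 (R=2.0000) → pose (-2.1302, 0.8667, 2.3868)
step 3: θ'=2.7618 (R=2.3333) → pose (-2.8639, 1.3341, 2.7618)
step 4: θ'=2.7618 (straight) → pose (-6.3466, 2.7244, 2.7618)
step 5: θ'=0.5118 (R=-0.5000) → pose (-6.4061, 3.6247, 0.5118)
step 6: θ'=0.6368 (R=2.0000) → pose (-6.1964, 3.7604, 0.6368)

(-6.1964, 3.7604, 0.6368)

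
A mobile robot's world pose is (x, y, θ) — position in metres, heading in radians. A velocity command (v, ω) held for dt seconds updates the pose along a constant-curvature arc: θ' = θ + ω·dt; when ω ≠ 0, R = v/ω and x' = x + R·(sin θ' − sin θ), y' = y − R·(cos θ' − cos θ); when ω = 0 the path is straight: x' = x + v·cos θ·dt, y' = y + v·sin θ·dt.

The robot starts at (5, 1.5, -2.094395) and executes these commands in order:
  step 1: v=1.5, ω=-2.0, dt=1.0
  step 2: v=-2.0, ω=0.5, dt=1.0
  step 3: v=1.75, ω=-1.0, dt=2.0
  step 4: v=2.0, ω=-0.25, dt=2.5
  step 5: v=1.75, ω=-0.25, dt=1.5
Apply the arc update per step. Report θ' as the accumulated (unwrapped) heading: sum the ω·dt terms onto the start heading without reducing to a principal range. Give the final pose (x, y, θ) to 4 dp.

(12.0673, 4.5714, -6.5944)

step 1: θ'=-4.0944 (R=-0.7500) → pose (3.7392, 1.4404, -4.0944)
step 2: θ'=-3.5944 (R=-4.0000) → pose (5.2494, 0.1612, -3.5944)
step 3: θ'=-5.5944 (R=-1.7500) → pose (4.9027, 3.0858, -5.5944)
step 4: θ'=-6.2194 (R=-8.0000) → pose (9.4776, 4.8934, -6.2194)
step 5: θ'=-6.5944 (R=-7.0000) → pose (12.0673, 4.5714, -6.5944)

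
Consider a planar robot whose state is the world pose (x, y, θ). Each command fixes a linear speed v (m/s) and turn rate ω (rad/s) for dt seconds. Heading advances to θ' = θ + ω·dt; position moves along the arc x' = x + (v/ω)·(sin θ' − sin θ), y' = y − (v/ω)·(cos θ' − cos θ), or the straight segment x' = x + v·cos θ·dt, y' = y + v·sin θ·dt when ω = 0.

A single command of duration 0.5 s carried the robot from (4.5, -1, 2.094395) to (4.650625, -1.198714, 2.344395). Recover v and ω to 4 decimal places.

Δθ = 2.344395 − 2.094395 = 0.250000
ω = Δθ/dt = 0.250000/0.5 = 0.5000
R = −Δy/(cos θ' − cos θ) = -1.0000
v = R·ω = -1.0000·0.5000 = -0.5000

v = -0.5000, ω = 0.5000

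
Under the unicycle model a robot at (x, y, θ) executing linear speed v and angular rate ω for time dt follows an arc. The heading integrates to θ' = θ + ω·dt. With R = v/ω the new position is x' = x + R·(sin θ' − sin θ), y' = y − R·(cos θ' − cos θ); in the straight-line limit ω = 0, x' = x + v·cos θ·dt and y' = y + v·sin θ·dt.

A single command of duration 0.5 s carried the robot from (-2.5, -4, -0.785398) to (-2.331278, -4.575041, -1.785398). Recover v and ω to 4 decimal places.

Δθ = -1.785398 − -0.785398 = -1.000000
ω = Δθ/dt = -1.000000/0.5 = -2.0000
R = −Δy/(cos θ' − cos θ) = -0.6250
v = R·ω = -0.6250·-2.0000 = 1.2500

v = 1.2500, ω = -2.0000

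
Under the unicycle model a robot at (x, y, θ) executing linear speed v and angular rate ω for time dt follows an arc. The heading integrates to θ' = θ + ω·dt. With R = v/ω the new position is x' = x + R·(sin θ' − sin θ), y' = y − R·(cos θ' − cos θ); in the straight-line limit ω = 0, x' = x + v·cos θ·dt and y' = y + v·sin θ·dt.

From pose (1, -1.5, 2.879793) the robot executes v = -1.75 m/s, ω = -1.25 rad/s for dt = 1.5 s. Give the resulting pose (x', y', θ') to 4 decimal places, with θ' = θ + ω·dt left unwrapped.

θ' = 2.8798 + -1.25·1.5 = 1.0048
R = v/ω = -1.75/-1.25 = 1.4000
x' = 1 + 1.4000·(sin 1.0048 − sin 2.8798) = 1.8193
y' = -1.5 − 1.4000·(cos 1.0048 − cos 2.8798) = -3.6031

(1.8193, -3.6031, 1.0048)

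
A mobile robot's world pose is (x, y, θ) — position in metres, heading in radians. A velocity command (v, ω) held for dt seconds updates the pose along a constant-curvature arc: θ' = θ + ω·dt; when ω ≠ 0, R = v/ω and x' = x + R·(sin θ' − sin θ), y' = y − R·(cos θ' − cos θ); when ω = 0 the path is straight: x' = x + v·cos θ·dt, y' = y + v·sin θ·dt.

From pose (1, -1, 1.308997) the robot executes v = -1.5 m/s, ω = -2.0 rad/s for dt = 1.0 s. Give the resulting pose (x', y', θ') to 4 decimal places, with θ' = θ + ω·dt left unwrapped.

(-0.2024, -1.3838, -0.6910)

θ' = 1.3090 + -2.0·1.0 = -0.6910
R = v/ω = -1.5/-2.0 = 0.7500
x' = 1 + 0.7500·(sin -0.6910 − sin 1.3090) = -0.2024
y' = -1 − 0.7500·(cos -0.6910 − cos 1.3090) = -1.3838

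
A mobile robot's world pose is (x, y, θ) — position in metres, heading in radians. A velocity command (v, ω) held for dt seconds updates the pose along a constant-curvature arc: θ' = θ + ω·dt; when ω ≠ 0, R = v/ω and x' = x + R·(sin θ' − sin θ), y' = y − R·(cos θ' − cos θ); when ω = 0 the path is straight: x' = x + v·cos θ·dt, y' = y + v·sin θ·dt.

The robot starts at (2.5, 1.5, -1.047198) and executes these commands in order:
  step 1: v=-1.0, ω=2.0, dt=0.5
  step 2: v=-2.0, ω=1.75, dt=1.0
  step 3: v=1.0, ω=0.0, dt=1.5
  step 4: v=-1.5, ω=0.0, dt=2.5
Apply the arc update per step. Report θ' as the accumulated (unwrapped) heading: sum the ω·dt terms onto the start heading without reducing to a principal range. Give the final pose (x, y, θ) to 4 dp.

step 1: θ'=-0.0472 (R=-0.5000) → pose (2.0906, 1.7494, -0.0472)
step 2: θ'=1.7028 (R=-1.1429) → pose (0.9037, 0.4574, 1.7028)
step 3: θ'=1.7028 (straight) → pose (0.7063, 1.9444, 1.7028)
step 4: θ'=1.7028 (straight) → pose (1.1999, -1.7730, 1.7028)

(1.1999, -1.7730, 1.7028)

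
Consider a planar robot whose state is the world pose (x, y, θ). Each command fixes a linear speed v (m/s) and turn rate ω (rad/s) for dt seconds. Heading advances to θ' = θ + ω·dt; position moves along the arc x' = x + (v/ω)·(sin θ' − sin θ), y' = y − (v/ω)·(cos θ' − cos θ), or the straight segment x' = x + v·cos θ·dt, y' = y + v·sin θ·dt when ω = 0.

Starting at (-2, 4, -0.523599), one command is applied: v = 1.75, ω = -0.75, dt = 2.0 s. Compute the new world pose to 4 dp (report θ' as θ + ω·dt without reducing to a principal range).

(-1.0685, 0.9585, -2.0236)

θ' = -0.5236 + -0.75·2.0 = -2.0236
R = v/ω = 1.75/-0.75 = -2.3333
x' = -2 + -2.3333·(sin -2.0236 − sin -0.5236) = -1.0685
y' = 4 − -2.3333·(cos -2.0236 − cos -0.5236) = 0.9585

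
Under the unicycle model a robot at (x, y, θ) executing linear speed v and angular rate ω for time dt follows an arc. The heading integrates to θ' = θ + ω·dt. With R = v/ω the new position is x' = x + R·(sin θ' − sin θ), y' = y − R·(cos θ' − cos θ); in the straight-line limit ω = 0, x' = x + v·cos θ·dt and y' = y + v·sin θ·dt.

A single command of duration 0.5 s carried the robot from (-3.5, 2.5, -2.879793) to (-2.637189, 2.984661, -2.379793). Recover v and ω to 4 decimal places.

Δθ = -2.379793 − -2.879793 = 0.500000
ω = Δθ/dt = 0.500000/0.5 = 1.0000
R = Δx/(sin θ' − sin θ) = -2.0000
v = R·ω = -2.0000·1.0000 = -2.0000

v = -2.0000, ω = 1.0000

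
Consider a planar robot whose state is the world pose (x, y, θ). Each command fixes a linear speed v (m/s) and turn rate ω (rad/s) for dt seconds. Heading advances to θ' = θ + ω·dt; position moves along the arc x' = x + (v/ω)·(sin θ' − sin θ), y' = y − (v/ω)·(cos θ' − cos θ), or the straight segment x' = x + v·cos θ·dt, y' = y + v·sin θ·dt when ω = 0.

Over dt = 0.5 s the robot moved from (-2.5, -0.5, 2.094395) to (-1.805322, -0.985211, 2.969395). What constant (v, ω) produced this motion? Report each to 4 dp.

v = -1.7500, ω = 1.7500

Δθ = 2.969395 − 2.094395 = 0.875000
ω = Δθ/dt = 0.875000/0.5 = 1.7500
R = Δx/(sin θ' − sin θ) = -1.0000
v = R·ω = -1.0000·1.7500 = -1.7500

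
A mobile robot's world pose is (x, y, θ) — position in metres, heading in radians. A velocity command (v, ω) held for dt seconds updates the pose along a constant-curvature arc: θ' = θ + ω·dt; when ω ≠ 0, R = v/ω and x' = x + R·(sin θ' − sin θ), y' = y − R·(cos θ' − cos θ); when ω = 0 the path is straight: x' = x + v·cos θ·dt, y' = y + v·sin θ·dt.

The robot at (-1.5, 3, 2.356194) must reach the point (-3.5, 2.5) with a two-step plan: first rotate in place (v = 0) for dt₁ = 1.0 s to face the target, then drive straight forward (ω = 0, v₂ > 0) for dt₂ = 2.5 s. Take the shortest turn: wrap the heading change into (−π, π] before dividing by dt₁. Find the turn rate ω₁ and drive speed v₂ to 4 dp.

ω₁ = 1.0304, v₂ = 0.8246

heading to target = atan2(2.5−3, -3.5−-1.5) = -2.8966
Δθ = wrap(-2.8966 − 2.3562) = 1.0304; ω₁ = Δθ/dt₁ = 1.0304
distance = √((-3.5−-1.5)² + (2.5−3)²) = 2.0616; v₂ = distance/dt₂ = 0.8246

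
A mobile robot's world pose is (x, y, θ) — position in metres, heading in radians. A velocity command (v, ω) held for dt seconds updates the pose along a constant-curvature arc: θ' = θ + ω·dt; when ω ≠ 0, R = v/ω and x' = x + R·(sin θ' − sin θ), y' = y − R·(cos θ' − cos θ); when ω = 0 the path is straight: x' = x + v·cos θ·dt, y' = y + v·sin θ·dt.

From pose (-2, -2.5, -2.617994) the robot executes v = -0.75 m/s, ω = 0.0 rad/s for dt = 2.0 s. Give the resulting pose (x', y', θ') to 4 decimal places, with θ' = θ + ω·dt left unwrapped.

θ' = -2.6180 + 0.0·2.0 = -2.6180
ω = 0 → straight: x' = -2 + -0.75·cos(-2.6180)·2.0 = -0.7010
y' = -2.5 + -0.75·sin(-2.6180)·2.0 = -1.7500

(-0.7010, -1.7500, -2.6180)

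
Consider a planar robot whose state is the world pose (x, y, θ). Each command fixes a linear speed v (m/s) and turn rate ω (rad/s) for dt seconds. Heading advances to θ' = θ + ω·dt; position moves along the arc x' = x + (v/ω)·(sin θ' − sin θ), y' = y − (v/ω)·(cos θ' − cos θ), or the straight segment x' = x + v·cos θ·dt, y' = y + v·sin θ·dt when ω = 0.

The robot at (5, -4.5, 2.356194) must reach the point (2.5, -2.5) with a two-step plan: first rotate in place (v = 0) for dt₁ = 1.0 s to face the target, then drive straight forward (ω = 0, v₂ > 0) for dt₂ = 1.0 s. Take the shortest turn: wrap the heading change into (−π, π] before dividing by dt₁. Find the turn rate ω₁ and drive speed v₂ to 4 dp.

heading to target = atan2(-2.5−-4.5, 2.5−5) = 2.4669
Δθ = wrap(2.4669 − 2.3562) = 0.1107; ω₁ = Δθ/dt₁ = 0.1107
distance = √((2.5−5)² + (-2.5−-4.5)²) = 3.2016; v₂ = distance/dt₂ = 3.2016

ω₁ = 0.1107, v₂ = 3.2016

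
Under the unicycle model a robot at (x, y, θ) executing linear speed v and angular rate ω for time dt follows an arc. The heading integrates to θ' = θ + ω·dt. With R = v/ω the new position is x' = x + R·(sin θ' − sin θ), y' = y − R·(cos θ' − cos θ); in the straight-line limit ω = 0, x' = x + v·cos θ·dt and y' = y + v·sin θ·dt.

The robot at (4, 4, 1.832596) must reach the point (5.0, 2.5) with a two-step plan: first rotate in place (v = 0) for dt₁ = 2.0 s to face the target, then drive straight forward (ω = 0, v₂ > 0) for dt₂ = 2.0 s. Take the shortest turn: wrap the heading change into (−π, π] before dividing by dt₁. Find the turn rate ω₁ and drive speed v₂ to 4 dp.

heading to target = atan2(2.5−4, 5−4) = -0.9828
Δθ = wrap(-0.9828 − 1.8326) = -2.8154; ω₁ = Δθ/dt₁ = -1.4077
distance = √((5−4)² + (2.5−4)²) = 1.8028; v₂ = distance/dt₂ = 0.9014

ω₁ = -1.4077, v₂ = 0.9014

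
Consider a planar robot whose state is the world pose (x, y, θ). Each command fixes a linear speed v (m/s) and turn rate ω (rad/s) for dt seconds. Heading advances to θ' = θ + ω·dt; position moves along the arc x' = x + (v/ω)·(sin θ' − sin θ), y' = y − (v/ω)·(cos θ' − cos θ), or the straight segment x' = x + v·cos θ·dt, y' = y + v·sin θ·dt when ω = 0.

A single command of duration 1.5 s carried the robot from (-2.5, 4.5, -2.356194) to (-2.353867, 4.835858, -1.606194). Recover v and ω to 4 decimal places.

v = -0.2500, ω = 0.5000

Δθ = -1.606194 − -2.356194 = 0.750000
ω = Δθ/dt = 0.750000/1.5 = 0.5000
R = −Δy/(cos θ' − cos θ) = -0.5000
v = R·ω = -0.5000·0.5000 = -0.2500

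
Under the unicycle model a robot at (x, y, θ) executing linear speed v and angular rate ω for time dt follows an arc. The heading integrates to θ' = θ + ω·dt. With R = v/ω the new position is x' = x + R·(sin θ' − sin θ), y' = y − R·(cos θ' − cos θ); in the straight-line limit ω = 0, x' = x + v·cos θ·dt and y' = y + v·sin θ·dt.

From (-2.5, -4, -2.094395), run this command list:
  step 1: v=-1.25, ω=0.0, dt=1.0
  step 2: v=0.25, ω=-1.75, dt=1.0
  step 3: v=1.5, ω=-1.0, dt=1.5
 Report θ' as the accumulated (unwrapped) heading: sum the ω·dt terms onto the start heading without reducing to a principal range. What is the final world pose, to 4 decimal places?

(-2.3318, -0.9243, -5.3444)

step 1: θ'=-2.0944 (straight) → pose (-1.8750, -2.9175, -2.0944)
step 2: θ'=-3.8444 (R=-0.1429) → pose (-2.0911, -2.9550, -3.8444)
step 3: θ'=-5.3444 (R=-1.5000) → pose (-2.3318, -0.9243, -5.3444)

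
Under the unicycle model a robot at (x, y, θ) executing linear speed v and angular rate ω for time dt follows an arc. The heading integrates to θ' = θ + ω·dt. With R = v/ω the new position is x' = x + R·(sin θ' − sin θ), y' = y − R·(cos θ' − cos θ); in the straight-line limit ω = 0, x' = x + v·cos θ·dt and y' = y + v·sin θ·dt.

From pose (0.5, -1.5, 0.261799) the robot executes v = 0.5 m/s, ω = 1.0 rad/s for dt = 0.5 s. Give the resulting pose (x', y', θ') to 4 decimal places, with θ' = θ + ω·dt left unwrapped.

(0.7157, -1.3788, 0.7618)

θ' = 0.2618 + 1.0·0.5 = 0.7618
R = v/ω = 0.5/1.0 = 0.5000
x' = 0.5 + 0.5000·(sin 0.7618 − sin 0.2618) = 0.7157
y' = -1.5 − 0.5000·(cos 0.7618 − cos 0.2618) = -1.3788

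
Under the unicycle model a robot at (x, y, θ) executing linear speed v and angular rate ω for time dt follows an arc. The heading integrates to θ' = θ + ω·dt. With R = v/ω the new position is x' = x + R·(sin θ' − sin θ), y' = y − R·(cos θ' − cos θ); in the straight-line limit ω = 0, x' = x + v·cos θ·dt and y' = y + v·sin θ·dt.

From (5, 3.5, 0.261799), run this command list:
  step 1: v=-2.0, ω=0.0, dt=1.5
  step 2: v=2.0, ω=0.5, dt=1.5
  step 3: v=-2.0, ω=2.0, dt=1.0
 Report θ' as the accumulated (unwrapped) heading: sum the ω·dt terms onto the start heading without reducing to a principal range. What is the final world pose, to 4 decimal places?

(5.1765, 2.9440, 3.0118)

step 1: θ'=0.2618 (straight) → pose (2.1022, 2.7235, 0.2618)
step 2: θ'=1.0118 (R=4.0000) → pose (4.4581, 4.4659, 1.0118)
step 3: θ'=3.0118 (R=-1.0000) → pose (5.1765, 2.9440, 3.0118)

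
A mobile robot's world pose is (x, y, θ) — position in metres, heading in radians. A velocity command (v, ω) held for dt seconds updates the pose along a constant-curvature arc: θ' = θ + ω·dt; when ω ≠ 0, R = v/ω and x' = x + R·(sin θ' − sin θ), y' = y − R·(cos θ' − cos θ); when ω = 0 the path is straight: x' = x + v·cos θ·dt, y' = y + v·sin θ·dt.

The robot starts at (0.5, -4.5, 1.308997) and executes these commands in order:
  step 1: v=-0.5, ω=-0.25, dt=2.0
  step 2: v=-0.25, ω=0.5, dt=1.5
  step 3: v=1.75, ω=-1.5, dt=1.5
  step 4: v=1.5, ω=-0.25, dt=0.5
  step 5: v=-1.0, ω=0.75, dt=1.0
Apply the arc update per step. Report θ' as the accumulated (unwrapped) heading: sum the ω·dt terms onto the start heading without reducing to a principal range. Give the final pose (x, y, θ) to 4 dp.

step 1: θ'=0.8090 (R=2.0000) → pose (0.0153, -5.3628, 0.8090)
step 2: θ'=1.5590 (R=-0.5000) → pose (-0.1228, -5.7020, 1.5590)
step 3: θ'=-0.6910 (R=-1.1667) → pose (1.7873, -4.8167, -0.6910)
step 4: θ'=-0.8160 (R=-6.0000) → pose (2.3339, -5.3296, -0.8160)
step 5: θ'=-0.0660 (R=-1.3333) → pose (1.4506, -4.9126, -0.0660)

(1.4506, -4.9126, -0.0660)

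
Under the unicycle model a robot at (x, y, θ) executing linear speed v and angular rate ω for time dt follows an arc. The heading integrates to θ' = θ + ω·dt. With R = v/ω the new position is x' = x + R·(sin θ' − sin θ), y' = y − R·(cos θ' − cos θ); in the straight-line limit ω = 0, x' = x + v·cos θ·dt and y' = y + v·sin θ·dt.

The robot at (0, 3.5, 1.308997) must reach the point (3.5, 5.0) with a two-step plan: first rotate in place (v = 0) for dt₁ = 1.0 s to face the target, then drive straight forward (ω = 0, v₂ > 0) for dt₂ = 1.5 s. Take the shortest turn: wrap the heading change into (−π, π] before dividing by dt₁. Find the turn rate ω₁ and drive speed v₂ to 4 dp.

heading to target = atan2(5−3.5, 3.5−0) = 0.4049
Δθ = wrap(0.4049 − 1.3090) = -0.9041; ω₁ = Δθ/dt₁ = -0.9041
distance = √((3.5−0)² + (5−3.5)²) = 3.8079; v₂ = distance/dt₂ = 2.5386

ω₁ = -0.9041, v₂ = 2.5386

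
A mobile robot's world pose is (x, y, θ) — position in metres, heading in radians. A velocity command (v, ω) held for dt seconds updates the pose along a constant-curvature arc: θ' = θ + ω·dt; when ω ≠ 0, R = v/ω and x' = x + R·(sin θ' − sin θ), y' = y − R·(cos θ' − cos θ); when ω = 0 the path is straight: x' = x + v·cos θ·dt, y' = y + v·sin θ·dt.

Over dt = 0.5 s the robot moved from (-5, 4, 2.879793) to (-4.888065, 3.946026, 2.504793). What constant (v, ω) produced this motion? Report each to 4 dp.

Δθ = 2.504793 − 2.879793 = -0.375000
ω = Δθ/dt = -0.375000/0.5 = -0.7500
R = Δx/(sin θ' − sin θ) = 0.3333
v = R·ω = 0.3333·-0.7500 = -0.2500

v = -0.2500, ω = -0.7500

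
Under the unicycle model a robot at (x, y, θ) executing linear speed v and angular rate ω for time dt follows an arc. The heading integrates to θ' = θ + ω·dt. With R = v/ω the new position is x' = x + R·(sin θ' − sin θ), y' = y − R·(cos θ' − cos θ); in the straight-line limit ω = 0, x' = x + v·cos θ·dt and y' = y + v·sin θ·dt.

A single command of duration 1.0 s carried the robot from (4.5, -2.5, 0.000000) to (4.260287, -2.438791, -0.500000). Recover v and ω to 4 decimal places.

Δθ = -0.500000 − 0.000000 = -0.500000
ω = Δθ/dt = -0.500000/1.0 = -0.5000
R = Δx/(sin θ' − sin θ) = 0.5000
v = R·ω = 0.5000·-0.5000 = -0.2500

v = -0.2500, ω = -0.5000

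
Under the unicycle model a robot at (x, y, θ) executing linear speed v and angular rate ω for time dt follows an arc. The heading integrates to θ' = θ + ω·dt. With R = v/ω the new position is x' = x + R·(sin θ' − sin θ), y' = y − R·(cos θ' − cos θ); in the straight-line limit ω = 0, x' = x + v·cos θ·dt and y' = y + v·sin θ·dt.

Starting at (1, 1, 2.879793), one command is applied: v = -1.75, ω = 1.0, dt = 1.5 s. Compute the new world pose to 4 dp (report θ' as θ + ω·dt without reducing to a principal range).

(3.1070, 2.1190, 4.3798)

θ' = 2.8798 + 1.0·1.5 = 4.3798
R = v/ω = -1.75/1.0 = -1.7500
x' = 1 + -1.7500·(sin 4.3798 − sin 2.8798) = 3.1070
y' = 1 − -1.7500·(cos 4.3798 − cos 2.8798) = 2.1190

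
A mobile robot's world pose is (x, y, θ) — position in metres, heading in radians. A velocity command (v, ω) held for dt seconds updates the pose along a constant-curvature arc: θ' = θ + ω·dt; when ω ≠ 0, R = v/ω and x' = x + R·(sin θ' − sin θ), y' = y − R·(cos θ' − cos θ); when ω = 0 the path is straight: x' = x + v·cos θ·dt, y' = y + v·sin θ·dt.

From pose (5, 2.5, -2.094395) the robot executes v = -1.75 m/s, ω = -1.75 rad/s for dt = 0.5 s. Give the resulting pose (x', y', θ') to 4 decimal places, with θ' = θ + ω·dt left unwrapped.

(5.6947, 2.9852, -2.9694)

θ' = -2.0944 + -1.75·0.5 = -2.9694
R = v/ω = -1.75/-1.75 = 1.0000
x' = 5 + 1.0000·(sin -2.9694 − sin -2.0944) = 5.6947
y' = 2.5 − 1.0000·(cos -2.9694 − cos -2.0944) = 2.9852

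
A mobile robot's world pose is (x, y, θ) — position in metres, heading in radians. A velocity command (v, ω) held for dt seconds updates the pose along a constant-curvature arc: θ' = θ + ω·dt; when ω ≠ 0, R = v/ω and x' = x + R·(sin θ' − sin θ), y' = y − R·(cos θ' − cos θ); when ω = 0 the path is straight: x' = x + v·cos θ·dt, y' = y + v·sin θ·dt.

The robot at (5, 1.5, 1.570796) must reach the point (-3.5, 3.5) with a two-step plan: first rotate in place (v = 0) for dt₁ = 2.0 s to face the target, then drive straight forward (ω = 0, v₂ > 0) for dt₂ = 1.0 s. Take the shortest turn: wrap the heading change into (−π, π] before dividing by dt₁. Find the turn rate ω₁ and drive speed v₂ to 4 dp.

heading to target = atan2(3.5−1.5, -3.5−5) = 2.9105
Δθ = wrap(2.9105 − 1.5708) = 1.3397; ω₁ = Δθ/dt₁ = 0.6699
distance = √((-3.5−5)² + (3.5−1.5)²) = 8.7321; v₂ = distance/dt₂ = 8.7321

ω₁ = 0.6699, v₂ = 8.7321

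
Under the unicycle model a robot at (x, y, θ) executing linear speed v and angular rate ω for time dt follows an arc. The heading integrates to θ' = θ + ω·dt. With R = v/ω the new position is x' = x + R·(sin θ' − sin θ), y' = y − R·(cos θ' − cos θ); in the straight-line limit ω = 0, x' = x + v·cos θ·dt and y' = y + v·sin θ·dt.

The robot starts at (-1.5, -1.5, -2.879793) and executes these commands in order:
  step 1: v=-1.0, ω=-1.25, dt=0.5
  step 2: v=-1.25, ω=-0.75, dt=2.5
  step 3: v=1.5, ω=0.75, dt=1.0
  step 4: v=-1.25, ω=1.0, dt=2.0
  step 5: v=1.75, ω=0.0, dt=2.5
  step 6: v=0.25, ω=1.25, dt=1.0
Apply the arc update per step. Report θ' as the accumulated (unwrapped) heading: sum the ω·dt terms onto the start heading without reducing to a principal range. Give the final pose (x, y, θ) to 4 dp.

(-1.9244, -6.0532, -1.3798)

step 1: θ'=-3.5048 (R=0.8000) → pose (-1.0087, -1.5249, -3.5048)
step 2: θ'=-5.3798 (R=1.6667) → pose (-0.2918, -4.1145, -5.3798)
step 3: θ'=-4.6298 (R=2.0000) → pose (0.1305, -2.7115, -4.6298)
step 4: θ'=-2.6298 (R=-1.2500) → pose (1.9885, -3.6983, -2.6298)
step 5: θ'=-2.6298 (straight) → pose (-1.8260, -5.8409, -2.6298)
step 6: θ'=-1.3798 (R=0.2000) → pose (-1.9244, -6.0532, -1.3798)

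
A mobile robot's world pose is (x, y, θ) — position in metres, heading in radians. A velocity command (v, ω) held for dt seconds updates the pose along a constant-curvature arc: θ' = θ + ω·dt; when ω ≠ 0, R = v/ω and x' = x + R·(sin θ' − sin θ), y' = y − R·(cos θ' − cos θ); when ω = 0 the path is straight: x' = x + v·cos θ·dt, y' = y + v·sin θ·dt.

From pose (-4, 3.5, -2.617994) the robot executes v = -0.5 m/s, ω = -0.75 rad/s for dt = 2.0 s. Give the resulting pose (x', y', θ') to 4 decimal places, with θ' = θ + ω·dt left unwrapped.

(-3.1143, 3.2960, -4.1180)

θ' = -2.6180 + -0.75·2.0 = -4.1180
R = v/ω = -0.5/-0.75 = 0.6667
x' = -4 + 0.6667·(sin -4.1180 − sin -2.6180) = -3.1143
y' = 3.5 − 0.6667·(cos -4.1180 − cos -2.6180) = 3.2960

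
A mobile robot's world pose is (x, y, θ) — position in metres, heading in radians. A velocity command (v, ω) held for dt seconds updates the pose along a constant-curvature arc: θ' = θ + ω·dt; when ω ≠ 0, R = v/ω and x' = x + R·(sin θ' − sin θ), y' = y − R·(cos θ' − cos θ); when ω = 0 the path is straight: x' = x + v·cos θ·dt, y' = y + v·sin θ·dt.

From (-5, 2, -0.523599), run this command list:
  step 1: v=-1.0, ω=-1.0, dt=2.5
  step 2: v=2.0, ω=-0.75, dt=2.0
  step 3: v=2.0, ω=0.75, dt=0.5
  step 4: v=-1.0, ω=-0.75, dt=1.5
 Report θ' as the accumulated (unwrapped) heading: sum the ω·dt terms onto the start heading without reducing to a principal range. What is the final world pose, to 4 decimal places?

(-7.9144, 5.5092, -5.2736)

step 1: θ'=-3.0236 (R=1.0000) → pose (-4.6177, 3.8591, -3.0236)
step 2: θ'=-4.5236 (R=-2.6667) → pose (-7.5509, 6.0067, -4.5236)
step 3: θ'=-4.1486 (R=2.6667) → pose (-7.9162, 6.9313, -4.1486)
step 4: θ'=-5.2736 (R=1.3333) → pose (-7.9144, 5.5092, -5.2736)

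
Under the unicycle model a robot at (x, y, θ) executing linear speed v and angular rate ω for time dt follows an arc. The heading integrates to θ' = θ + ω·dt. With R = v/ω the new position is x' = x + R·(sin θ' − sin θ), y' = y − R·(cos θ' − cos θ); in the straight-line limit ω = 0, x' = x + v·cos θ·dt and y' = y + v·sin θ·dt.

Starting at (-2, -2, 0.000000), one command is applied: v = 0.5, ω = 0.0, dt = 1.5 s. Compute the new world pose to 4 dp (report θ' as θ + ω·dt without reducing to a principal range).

(-1.2500, -2.0000, 0.0000)

θ' = 0.0000 + 0.0·1.5 = 0.0000
ω = 0 → straight: x' = -2 + 0.5·cos(0.0000)·1.5 = -1.2500
y' = -2 + 0.5·sin(0.0000)·1.5 = -2.0000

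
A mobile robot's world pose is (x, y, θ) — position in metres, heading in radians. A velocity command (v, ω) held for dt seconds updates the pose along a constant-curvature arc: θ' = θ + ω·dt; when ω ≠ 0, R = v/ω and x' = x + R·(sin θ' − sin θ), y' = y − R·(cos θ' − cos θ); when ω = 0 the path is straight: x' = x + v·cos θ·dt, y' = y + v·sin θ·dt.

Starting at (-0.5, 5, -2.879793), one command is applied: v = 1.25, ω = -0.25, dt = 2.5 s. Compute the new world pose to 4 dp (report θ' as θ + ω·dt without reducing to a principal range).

(-3.5704, 5.1558, -3.5048)

θ' = -2.8798 + -0.25·2.5 = -3.5048
R = v/ω = 1.25/-0.25 = -5.0000
x' = -0.5 + -5.0000·(sin -3.5048 − sin -2.8798) = -3.5704
y' = 5 − -5.0000·(cos -3.5048 − cos -2.8798) = 5.1558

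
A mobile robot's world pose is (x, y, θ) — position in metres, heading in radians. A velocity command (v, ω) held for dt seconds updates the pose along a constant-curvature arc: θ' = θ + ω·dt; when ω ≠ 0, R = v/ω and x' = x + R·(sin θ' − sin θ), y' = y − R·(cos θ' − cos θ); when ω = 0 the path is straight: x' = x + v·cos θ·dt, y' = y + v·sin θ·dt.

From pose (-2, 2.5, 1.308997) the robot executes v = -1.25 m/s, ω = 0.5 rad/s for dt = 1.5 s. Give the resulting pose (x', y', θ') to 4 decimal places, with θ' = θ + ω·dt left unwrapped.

(-1.7931, 0.6804, 2.0590)

θ' = 1.3090 + 0.5·1.5 = 2.0590
R = v/ω = -1.25/0.5 = -2.5000
x' = -2 + -2.5000·(sin 2.0590 − sin 1.3090) = -1.7931
y' = 2.5 − -2.5000·(cos 2.0590 − cos 1.3090) = 0.6804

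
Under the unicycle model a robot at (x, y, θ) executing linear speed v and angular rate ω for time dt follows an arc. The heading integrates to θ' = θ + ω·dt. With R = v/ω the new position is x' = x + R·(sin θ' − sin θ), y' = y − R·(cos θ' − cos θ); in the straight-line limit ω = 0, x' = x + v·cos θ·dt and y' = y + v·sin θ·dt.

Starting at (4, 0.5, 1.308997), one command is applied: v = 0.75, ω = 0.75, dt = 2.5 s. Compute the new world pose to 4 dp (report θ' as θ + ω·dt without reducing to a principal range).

(2.9917, 1.7579, 3.1840)

θ' = 1.3090 + 0.75·2.5 = 3.1840
R = v/ω = 0.75/0.75 = 1.0000
x' = 4 + 1.0000·(sin 3.1840 − sin 1.3090) = 2.9917
y' = 0.5 − 1.0000·(cos 3.1840 − cos 1.3090) = 1.7579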